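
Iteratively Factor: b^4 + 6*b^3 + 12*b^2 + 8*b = (b)*(b^3 + 6*b^2 + 12*b + 8) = b*(b + 2)*(b^2 + 4*b + 4) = b*(b + 2)^2*(b + 2)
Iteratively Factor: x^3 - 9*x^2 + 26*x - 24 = (x - 2)*(x^2 - 7*x + 12) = (x - 3)*(x - 2)*(x - 4)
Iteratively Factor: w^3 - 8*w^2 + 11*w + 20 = (w - 5)*(w^2 - 3*w - 4) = (w - 5)*(w - 4)*(w + 1)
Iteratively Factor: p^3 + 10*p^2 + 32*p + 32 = (p + 4)*(p^2 + 6*p + 8) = (p + 4)^2*(p + 2)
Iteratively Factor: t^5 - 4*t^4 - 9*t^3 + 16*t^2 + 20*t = (t + 1)*(t^4 - 5*t^3 - 4*t^2 + 20*t) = (t + 1)*(t + 2)*(t^3 - 7*t^2 + 10*t) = (t - 5)*(t + 1)*(t + 2)*(t^2 - 2*t) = t*(t - 5)*(t + 1)*(t + 2)*(t - 2)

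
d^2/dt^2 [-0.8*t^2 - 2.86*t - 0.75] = -1.60000000000000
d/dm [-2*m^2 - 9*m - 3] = -4*m - 9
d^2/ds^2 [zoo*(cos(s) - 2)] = zoo*cos(s)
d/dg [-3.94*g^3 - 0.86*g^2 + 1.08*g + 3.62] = -11.82*g^2 - 1.72*g + 1.08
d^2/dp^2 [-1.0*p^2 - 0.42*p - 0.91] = -2.00000000000000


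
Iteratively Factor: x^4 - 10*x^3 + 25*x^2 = (x - 5)*(x^3 - 5*x^2) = x*(x - 5)*(x^2 - 5*x) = x*(x - 5)^2*(x)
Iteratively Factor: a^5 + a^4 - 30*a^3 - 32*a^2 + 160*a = (a + 4)*(a^4 - 3*a^3 - 18*a^2 + 40*a) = (a - 2)*(a + 4)*(a^3 - a^2 - 20*a) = (a - 2)*(a + 4)^2*(a^2 - 5*a) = (a - 5)*(a - 2)*(a + 4)^2*(a)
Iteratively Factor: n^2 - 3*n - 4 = (n - 4)*(n + 1)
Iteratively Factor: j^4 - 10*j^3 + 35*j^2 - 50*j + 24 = (j - 4)*(j^3 - 6*j^2 + 11*j - 6) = (j - 4)*(j - 1)*(j^2 - 5*j + 6) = (j - 4)*(j - 3)*(j - 1)*(j - 2)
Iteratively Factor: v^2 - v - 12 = (v + 3)*(v - 4)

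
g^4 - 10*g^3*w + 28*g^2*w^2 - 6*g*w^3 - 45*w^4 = (g - 5*w)*(g - 3*w)^2*(g + w)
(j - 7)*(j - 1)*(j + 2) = j^3 - 6*j^2 - 9*j + 14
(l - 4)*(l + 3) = l^2 - l - 12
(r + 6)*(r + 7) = r^2 + 13*r + 42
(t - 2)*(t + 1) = t^2 - t - 2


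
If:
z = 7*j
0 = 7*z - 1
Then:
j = 1/49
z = 1/7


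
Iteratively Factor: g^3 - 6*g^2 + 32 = (g - 4)*(g^2 - 2*g - 8) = (g - 4)*(g + 2)*(g - 4)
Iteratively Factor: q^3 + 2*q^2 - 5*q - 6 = (q - 2)*(q^2 + 4*q + 3) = (q - 2)*(q + 3)*(q + 1)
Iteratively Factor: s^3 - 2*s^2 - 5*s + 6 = (s - 1)*(s^2 - s - 6) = (s - 1)*(s + 2)*(s - 3)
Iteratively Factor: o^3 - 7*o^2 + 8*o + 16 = (o - 4)*(o^2 - 3*o - 4) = (o - 4)^2*(o + 1)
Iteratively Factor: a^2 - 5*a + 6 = (a - 3)*(a - 2)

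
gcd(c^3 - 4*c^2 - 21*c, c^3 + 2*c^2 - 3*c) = c^2 + 3*c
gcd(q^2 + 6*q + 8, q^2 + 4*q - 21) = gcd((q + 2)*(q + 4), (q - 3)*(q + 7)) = 1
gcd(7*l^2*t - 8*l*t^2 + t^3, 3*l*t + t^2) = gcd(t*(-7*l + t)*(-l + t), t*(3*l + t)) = t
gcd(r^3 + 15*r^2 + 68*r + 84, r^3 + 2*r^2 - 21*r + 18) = r + 6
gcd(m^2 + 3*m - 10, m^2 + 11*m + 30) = m + 5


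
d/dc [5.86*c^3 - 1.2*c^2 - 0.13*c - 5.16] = 17.58*c^2 - 2.4*c - 0.13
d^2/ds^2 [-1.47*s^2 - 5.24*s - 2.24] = -2.94000000000000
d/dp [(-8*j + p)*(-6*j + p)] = -14*j + 2*p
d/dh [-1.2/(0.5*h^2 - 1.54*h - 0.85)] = (1.2*h - 1.848)/(-0.5*h^2 + 1.54*h + 0.85)^2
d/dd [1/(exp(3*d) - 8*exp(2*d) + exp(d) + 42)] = (-3*exp(2*d) + 16*exp(d) - 1)*exp(d)/(exp(3*d) - 8*exp(2*d) + exp(d) + 42)^2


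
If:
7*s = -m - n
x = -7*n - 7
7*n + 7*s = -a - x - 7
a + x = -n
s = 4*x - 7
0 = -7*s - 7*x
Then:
No Solution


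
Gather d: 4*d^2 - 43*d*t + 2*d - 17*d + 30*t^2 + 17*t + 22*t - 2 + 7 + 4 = 4*d^2 + d*(-43*t - 15) + 30*t^2 + 39*t + 9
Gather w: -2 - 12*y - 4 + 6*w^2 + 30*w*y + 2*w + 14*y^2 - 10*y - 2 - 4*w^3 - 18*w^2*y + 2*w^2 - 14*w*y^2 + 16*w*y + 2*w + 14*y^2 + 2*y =-4*w^3 + w^2*(8 - 18*y) + w*(-14*y^2 + 46*y + 4) + 28*y^2 - 20*y - 8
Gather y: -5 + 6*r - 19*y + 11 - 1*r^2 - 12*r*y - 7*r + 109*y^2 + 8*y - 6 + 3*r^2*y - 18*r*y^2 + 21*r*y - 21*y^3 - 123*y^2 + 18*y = -r^2 - r - 21*y^3 + y^2*(-18*r - 14) + y*(3*r^2 + 9*r + 7)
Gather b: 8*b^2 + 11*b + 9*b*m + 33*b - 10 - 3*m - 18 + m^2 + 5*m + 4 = 8*b^2 + b*(9*m + 44) + m^2 + 2*m - 24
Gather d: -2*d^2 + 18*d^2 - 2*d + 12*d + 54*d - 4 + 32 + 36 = 16*d^2 + 64*d + 64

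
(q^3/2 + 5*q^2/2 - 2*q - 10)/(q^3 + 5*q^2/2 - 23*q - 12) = (q^3 + 5*q^2 - 4*q - 20)/(2*q^3 + 5*q^2 - 46*q - 24)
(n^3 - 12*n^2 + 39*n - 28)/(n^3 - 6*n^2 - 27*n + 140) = (n - 1)/(n + 5)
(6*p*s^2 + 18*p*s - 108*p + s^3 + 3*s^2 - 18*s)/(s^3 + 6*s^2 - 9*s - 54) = (6*p + s)/(s + 3)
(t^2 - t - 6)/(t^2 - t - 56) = (-t^2 + t + 6)/(-t^2 + t + 56)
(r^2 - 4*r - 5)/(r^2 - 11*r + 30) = (r + 1)/(r - 6)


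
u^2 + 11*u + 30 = (u + 5)*(u + 6)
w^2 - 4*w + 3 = (w - 3)*(w - 1)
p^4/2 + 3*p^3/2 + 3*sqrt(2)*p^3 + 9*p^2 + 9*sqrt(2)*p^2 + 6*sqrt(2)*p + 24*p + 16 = (p/2 + 1)*(p + 1)*(p + 2*sqrt(2))*(p + 4*sqrt(2))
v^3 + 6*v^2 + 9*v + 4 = (v + 1)^2*(v + 4)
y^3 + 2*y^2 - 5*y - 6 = (y - 2)*(y + 1)*(y + 3)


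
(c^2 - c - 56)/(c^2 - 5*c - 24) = (c + 7)/(c + 3)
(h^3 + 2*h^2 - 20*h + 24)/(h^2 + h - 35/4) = 4*(h^3 + 2*h^2 - 20*h + 24)/(4*h^2 + 4*h - 35)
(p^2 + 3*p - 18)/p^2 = 1 + 3/p - 18/p^2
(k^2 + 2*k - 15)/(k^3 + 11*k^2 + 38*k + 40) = (k - 3)/(k^2 + 6*k + 8)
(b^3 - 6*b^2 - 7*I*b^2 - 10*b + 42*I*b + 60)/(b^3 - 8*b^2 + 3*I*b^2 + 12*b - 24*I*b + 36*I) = (b^2 - 7*I*b - 10)/(b^2 + b*(-2 + 3*I) - 6*I)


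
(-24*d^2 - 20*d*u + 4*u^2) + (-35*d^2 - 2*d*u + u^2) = -59*d^2 - 22*d*u + 5*u^2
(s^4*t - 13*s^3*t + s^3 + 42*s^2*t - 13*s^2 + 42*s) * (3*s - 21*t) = 3*s^5*t - 21*s^4*t^2 - 39*s^4*t + 3*s^4 + 273*s^3*t^2 + 105*s^3*t - 39*s^3 - 882*s^2*t^2 + 273*s^2*t + 126*s^2 - 882*s*t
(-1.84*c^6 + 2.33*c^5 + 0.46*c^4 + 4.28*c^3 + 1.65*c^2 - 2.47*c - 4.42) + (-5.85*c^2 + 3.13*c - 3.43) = -1.84*c^6 + 2.33*c^5 + 0.46*c^4 + 4.28*c^3 - 4.2*c^2 + 0.66*c - 7.85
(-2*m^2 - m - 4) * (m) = -2*m^3 - m^2 - 4*m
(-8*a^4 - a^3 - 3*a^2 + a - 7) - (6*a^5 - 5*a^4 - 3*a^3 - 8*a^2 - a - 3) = -6*a^5 - 3*a^4 + 2*a^3 + 5*a^2 + 2*a - 4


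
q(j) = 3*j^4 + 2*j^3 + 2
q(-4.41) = 965.15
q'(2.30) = 177.74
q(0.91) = 5.56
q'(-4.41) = -912.50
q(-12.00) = 58754.00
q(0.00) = 2.00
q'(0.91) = 14.01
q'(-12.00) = -19872.00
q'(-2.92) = -247.61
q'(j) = 12*j^3 + 6*j^2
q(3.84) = 767.54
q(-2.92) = 170.30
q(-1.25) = 5.42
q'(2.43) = 207.62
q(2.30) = 110.29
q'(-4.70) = -1113.34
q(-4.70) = 1258.26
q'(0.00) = 0.00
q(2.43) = 135.30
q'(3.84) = 767.95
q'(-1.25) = -14.06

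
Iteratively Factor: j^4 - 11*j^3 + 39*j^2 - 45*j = (j)*(j^3 - 11*j^2 + 39*j - 45) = j*(j - 5)*(j^2 - 6*j + 9) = j*(j - 5)*(j - 3)*(j - 3)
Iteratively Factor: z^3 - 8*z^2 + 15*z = (z - 5)*(z^2 - 3*z) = z*(z - 5)*(z - 3)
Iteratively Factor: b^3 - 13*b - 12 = (b + 1)*(b^2 - b - 12) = (b + 1)*(b + 3)*(b - 4)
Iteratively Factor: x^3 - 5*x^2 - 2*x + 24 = (x - 4)*(x^2 - x - 6) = (x - 4)*(x + 2)*(x - 3)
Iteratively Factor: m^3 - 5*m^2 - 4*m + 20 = (m + 2)*(m^2 - 7*m + 10) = (m - 5)*(m + 2)*(m - 2)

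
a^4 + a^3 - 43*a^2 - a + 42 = (a - 6)*(a - 1)*(a + 1)*(a + 7)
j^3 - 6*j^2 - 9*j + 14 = (j - 7)*(j - 1)*(j + 2)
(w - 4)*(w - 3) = w^2 - 7*w + 12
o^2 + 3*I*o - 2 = (o + I)*(o + 2*I)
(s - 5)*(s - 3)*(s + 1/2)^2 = s^4 - 7*s^3 + 29*s^2/4 + 13*s + 15/4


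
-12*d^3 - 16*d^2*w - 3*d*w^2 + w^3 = (-6*d + w)*(d + w)*(2*d + w)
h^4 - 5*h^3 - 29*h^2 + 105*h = h*(h - 7)*(h - 3)*(h + 5)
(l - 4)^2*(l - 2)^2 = l^4 - 12*l^3 + 52*l^2 - 96*l + 64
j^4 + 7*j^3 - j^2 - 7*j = j*(j - 1)*(j + 1)*(j + 7)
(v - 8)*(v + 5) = v^2 - 3*v - 40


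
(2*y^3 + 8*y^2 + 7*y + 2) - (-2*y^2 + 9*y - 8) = 2*y^3 + 10*y^2 - 2*y + 10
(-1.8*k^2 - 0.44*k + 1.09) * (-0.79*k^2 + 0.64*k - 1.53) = 1.422*k^4 - 0.8044*k^3 + 1.6113*k^2 + 1.3708*k - 1.6677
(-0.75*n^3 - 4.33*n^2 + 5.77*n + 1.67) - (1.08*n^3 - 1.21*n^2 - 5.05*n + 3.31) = -1.83*n^3 - 3.12*n^2 + 10.82*n - 1.64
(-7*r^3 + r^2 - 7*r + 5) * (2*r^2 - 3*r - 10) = -14*r^5 + 23*r^4 + 53*r^3 + 21*r^2 + 55*r - 50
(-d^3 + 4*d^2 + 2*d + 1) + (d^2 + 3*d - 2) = -d^3 + 5*d^2 + 5*d - 1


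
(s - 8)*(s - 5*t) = s^2 - 5*s*t - 8*s + 40*t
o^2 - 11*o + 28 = (o - 7)*(o - 4)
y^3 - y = y*(y - 1)*(y + 1)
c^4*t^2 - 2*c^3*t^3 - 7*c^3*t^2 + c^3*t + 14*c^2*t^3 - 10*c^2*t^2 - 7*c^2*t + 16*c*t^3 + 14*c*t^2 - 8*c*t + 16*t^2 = (c - 8)*(c - 2*t)*(c*t + 1)*(c*t + t)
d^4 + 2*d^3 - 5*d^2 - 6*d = d*(d - 2)*(d + 1)*(d + 3)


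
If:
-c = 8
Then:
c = -8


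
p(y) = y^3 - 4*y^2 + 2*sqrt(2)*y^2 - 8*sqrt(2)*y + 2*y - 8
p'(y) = 3*y^2 - 8*y + 4*sqrt(2)*y - 8*sqrt(2) + 2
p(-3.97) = -52.06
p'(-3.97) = 47.27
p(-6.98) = -340.14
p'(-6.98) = 153.20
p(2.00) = -23.31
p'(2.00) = -2.00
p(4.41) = 13.91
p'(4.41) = 38.70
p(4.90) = 35.88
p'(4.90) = 51.23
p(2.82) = -21.16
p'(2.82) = 7.94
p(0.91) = -16.69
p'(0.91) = -8.96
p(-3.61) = -36.69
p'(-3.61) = 38.24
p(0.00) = -8.00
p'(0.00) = -9.31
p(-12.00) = -1792.94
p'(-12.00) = 450.80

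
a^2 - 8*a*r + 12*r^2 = (a - 6*r)*(a - 2*r)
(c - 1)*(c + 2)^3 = c^4 + 5*c^3 + 6*c^2 - 4*c - 8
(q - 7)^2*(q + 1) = q^3 - 13*q^2 + 35*q + 49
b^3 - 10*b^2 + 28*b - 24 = (b - 6)*(b - 2)^2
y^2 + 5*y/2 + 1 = (y + 1/2)*(y + 2)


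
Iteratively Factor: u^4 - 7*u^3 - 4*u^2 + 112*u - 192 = (u + 4)*(u^3 - 11*u^2 + 40*u - 48) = (u - 3)*(u + 4)*(u^2 - 8*u + 16) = (u - 4)*(u - 3)*(u + 4)*(u - 4)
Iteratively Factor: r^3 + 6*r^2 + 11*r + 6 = (r + 2)*(r^2 + 4*r + 3) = (r + 2)*(r + 3)*(r + 1)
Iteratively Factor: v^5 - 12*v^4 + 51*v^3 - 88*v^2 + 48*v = (v - 4)*(v^4 - 8*v^3 + 19*v^2 - 12*v) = (v - 4)*(v - 3)*(v^3 - 5*v^2 + 4*v) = v*(v - 4)*(v - 3)*(v^2 - 5*v + 4) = v*(v - 4)^2*(v - 3)*(v - 1)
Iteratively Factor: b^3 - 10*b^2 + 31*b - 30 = (b - 3)*(b^2 - 7*b + 10) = (b - 3)*(b - 2)*(b - 5)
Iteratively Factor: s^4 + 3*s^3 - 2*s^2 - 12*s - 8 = (s - 2)*(s^3 + 5*s^2 + 8*s + 4) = (s - 2)*(s + 1)*(s^2 + 4*s + 4) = (s - 2)*(s + 1)*(s + 2)*(s + 2)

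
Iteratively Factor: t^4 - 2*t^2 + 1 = (t - 1)*(t^3 + t^2 - t - 1) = (t - 1)*(t + 1)*(t^2 - 1) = (t - 1)*(t + 1)^2*(t - 1)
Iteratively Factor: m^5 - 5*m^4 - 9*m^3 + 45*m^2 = (m - 3)*(m^4 - 2*m^3 - 15*m^2) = m*(m - 3)*(m^3 - 2*m^2 - 15*m) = m*(m - 3)*(m + 3)*(m^2 - 5*m) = m*(m - 5)*(m - 3)*(m + 3)*(m)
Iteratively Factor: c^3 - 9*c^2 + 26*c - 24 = (c - 4)*(c^2 - 5*c + 6) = (c - 4)*(c - 2)*(c - 3)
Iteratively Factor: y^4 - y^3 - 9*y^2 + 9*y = (y + 3)*(y^3 - 4*y^2 + 3*y) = (y - 3)*(y + 3)*(y^2 - y) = (y - 3)*(y - 1)*(y + 3)*(y)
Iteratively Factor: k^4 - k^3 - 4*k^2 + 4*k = (k - 2)*(k^3 + k^2 - 2*k) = (k - 2)*(k - 1)*(k^2 + 2*k) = k*(k - 2)*(k - 1)*(k + 2)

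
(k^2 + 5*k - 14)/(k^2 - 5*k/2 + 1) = 2*(k + 7)/(2*k - 1)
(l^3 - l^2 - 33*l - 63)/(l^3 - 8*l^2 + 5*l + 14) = (l^2 + 6*l + 9)/(l^2 - l - 2)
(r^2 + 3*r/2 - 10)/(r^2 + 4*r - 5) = (r^2 + 3*r/2 - 10)/(r^2 + 4*r - 5)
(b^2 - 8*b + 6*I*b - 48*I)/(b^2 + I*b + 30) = (b - 8)/(b - 5*I)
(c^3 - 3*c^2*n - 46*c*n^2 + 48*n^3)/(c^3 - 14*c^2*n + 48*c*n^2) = (c^2 + 5*c*n - 6*n^2)/(c*(c - 6*n))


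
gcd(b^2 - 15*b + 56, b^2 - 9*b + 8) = b - 8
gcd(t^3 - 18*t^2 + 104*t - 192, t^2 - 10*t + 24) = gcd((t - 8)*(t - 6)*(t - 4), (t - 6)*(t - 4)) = t^2 - 10*t + 24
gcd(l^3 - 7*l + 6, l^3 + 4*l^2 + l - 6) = l^2 + 2*l - 3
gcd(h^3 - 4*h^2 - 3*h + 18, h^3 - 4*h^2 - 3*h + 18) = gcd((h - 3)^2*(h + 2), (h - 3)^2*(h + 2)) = h^3 - 4*h^2 - 3*h + 18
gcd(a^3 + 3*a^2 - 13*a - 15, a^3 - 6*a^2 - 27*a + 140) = a + 5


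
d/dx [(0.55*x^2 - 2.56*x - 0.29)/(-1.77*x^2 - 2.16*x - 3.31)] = (-5.7192*x^2 - 4.6676*x + 7.8472)/(3.1329*x^4 + 7.6464*x^3 + 16.383*x^2 + 14.2992*x + 10.9561)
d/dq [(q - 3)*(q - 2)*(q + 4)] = 3*q^2 - 2*q - 14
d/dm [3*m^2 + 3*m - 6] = 6*m + 3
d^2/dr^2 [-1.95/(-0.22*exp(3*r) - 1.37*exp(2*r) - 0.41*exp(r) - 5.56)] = (1.95*(0.66*exp(2*r) + 2.74*exp(r) + 0.41)*(1.32*exp(2*r) + 5.48*exp(r) + 0.82)*exp(r) - (3.861*exp(2*r) + 10.686*exp(r) + 0.7995)*(0.22*exp(3*r) + 1.37*exp(2*r) + 0.41*exp(r) + 5.56))*exp(r)/(0.22*exp(3*r) + 1.37*exp(2*r) + 0.41*exp(r) + 5.56)^3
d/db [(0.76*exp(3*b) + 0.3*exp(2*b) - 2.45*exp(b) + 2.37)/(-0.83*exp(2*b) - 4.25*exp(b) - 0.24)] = (-0.6308*exp(4*b) - 6.46*exp(3*b) - 3.8557*exp(2*b) + 3.7902*exp(b) + 10.6605)*exp(b)/(0.6889*exp(4*b) + 7.055*exp(3*b) + 18.4609*exp(2*b) + 2.04*exp(b) + 0.0576)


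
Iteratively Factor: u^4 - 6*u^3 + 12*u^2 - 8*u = (u)*(u^3 - 6*u^2 + 12*u - 8) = u*(u - 2)*(u^2 - 4*u + 4) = u*(u - 2)^2*(u - 2)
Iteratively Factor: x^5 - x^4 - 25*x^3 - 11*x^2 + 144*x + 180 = (x + 2)*(x^4 - 3*x^3 - 19*x^2 + 27*x + 90) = (x - 3)*(x + 2)*(x^3 - 19*x - 30) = (x - 3)*(x + 2)*(x + 3)*(x^2 - 3*x - 10) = (x - 5)*(x - 3)*(x + 2)*(x + 3)*(x + 2)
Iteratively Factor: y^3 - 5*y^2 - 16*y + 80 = (y - 4)*(y^2 - y - 20) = (y - 5)*(y - 4)*(y + 4)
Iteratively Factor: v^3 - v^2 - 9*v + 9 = (v - 1)*(v^2 - 9) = (v - 3)*(v - 1)*(v + 3)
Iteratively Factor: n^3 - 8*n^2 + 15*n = (n - 3)*(n^2 - 5*n) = (n - 5)*(n - 3)*(n)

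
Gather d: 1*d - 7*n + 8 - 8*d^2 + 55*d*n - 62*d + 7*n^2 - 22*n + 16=-8*d^2 + d*(55*n - 61) + 7*n^2 - 29*n + 24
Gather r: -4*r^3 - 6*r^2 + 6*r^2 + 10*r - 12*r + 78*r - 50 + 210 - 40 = -4*r^3 + 76*r + 120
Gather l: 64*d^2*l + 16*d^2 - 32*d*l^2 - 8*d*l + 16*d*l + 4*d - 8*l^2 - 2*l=16*d^2 + 4*d + l^2*(-32*d - 8) + l*(64*d^2 + 8*d - 2)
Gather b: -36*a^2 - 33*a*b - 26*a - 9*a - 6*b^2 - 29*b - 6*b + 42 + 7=-36*a^2 - 35*a - 6*b^2 + b*(-33*a - 35) + 49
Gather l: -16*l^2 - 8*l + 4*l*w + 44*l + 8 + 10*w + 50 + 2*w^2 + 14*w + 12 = -16*l^2 + l*(4*w + 36) + 2*w^2 + 24*w + 70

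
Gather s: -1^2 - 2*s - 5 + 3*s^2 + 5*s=3*s^2 + 3*s - 6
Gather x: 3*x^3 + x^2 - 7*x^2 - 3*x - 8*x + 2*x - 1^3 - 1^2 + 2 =3*x^3 - 6*x^2 - 9*x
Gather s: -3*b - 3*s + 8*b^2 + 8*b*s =8*b^2 - 3*b + s*(8*b - 3)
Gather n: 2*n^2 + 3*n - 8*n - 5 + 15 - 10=2*n^2 - 5*n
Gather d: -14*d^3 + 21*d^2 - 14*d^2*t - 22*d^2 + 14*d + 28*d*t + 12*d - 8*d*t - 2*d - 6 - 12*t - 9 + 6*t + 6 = -14*d^3 + d^2*(-14*t - 1) + d*(20*t + 24) - 6*t - 9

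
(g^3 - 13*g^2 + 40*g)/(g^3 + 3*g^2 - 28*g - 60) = g*(g - 8)/(g^2 + 8*g + 12)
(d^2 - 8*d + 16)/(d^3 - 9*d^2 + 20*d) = (d - 4)/(d*(d - 5))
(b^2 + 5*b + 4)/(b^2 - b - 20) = (b + 1)/(b - 5)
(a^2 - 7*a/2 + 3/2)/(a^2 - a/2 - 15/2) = (2*a - 1)/(2*a + 5)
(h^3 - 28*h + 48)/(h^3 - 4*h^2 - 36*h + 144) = (h - 2)/(h - 6)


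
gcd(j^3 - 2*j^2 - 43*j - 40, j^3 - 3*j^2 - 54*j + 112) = j - 8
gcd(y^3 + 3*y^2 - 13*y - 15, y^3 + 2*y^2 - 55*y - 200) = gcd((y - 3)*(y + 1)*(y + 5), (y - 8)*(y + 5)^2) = y + 5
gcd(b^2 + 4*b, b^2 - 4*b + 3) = 1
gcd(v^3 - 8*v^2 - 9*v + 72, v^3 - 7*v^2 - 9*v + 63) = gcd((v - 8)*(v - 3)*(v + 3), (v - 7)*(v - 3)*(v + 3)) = v^2 - 9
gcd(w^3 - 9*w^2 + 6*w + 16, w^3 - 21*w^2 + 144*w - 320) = w - 8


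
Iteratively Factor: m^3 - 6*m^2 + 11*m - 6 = (m - 1)*(m^2 - 5*m + 6) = (m - 3)*(m - 1)*(m - 2)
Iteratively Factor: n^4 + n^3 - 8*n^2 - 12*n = (n)*(n^3 + n^2 - 8*n - 12) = n*(n - 3)*(n^2 + 4*n + 4) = n*(n - 3)*(n + 2)*(n + 2)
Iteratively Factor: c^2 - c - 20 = (c - 5)*(c + 4)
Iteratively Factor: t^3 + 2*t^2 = (t)*(t^2 + 2*t) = t*(t + 2)*(t)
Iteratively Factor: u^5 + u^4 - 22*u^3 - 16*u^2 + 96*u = (u - 2)*(u^4 + 3*u^3 - 16*u^2 - 48*u) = (u - 4)*(u - 2)*(u^3 + 7*u^2 + 12*u) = (u - 4)*(u - 2)*(u + 3)*(u^2 + 4*u) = u*(u - 4)*(u - 2)*(u + 3)*(u + 4)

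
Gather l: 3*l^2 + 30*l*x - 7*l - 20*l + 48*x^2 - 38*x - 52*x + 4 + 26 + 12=3*l^2 + l*(30*x - 27) + 48*x^2 - 90*x + 42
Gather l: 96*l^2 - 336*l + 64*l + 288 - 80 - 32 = 96*l^2 - 272*l + 176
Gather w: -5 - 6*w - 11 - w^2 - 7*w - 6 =-w^2 - 13*w - 22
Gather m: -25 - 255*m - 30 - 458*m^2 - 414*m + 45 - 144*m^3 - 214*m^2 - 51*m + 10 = -144*m^3 - 672*m^2 - 720*m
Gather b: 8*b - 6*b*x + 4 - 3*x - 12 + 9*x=b*(8 - 6*x) + 6*x - 8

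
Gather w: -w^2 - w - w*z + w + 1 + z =-w^2 - w*z + z + 1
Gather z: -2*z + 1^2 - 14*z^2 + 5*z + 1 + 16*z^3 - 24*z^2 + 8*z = 16*z^3 - 38*z^2 + 11*z + 2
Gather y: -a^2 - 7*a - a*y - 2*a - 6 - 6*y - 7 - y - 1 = -a^2 - 9*a + y*(-a - 7) - 14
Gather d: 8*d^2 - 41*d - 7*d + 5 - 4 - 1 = 8*d^2 - 48*d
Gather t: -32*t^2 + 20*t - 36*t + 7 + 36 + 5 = -32*t^2 - 16*t + 48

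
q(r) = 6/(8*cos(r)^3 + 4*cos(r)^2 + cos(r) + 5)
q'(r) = 6*(24*sin(r)*cos(r)^2 + 8*sin(r)*cos(r) + sin(r))/(8*cos(r)^3 + 4*cos(r)^2 + cos(r) + 5)^2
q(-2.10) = 1.34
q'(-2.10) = -0.79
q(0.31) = 0.36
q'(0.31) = 0.20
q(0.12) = 0.34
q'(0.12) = 0.07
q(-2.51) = 2.31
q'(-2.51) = -5.36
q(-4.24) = 1.30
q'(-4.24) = 0.58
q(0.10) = 0.34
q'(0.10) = 0.06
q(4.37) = 1.25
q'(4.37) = -0.25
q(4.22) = 1.31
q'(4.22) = -0.65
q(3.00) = 35.69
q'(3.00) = 497.28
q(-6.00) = 0.36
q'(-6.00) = 0.18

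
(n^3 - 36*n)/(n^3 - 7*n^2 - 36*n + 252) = n/(n - 7)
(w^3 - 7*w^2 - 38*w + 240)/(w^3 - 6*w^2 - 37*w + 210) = (w - 8)/(w - 7)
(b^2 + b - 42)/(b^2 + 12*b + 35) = (b - 6)/(b + 5)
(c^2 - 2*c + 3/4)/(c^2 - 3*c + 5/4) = (2*c - 3)/(2*c - 5)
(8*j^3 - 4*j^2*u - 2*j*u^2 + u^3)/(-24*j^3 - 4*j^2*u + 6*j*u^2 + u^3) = (-2*j + u)/(6*j + u)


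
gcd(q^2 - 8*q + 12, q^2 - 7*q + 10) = q - 2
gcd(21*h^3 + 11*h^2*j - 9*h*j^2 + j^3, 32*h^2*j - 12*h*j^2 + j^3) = 1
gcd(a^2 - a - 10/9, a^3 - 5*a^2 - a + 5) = 1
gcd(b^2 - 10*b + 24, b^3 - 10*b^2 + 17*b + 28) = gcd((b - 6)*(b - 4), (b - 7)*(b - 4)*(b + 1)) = b - 4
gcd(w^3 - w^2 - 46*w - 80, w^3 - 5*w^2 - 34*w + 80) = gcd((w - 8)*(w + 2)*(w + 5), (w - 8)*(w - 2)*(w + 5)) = w^2 - 3*w - 40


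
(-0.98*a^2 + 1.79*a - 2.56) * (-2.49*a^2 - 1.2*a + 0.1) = 2.4402*a^4 - 3.2811*a^3 + 4.1284*a^2 + 3.251*a - 0.256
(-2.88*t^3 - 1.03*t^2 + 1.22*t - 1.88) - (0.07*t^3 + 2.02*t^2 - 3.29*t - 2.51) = -2.95*t^3 - 3.05*t^2 + 4.51*t + 0.63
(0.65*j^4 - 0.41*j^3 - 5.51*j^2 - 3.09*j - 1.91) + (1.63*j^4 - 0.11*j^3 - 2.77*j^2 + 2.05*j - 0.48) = 2.28*j^4 - 0.52*j^3 - 8.28*j^2 - 1.04*j - 2.39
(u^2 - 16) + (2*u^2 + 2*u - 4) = 3*u^2 + 2*u - 20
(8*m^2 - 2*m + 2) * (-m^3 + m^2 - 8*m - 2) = -8*m^5 + 10*m^4 - 68*m^3 + 2*m^2 - 12*m - 4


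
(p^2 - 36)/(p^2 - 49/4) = 4*(p^2 - 36)/(4*p^2 - 49)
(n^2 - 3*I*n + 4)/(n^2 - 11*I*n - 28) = (n + I)/(n - 7*I)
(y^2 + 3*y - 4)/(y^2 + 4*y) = (y - 1)/y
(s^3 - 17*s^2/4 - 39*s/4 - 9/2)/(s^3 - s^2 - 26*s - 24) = (s + 3/4)/(s + 4)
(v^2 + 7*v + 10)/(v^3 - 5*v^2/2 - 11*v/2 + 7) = 2*(v + 5)/(2*v^2 - 9*v + 7)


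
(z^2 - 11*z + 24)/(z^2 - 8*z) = (z - 3)/z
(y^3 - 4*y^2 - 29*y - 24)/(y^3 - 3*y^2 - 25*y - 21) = (y - 8)/(y - 7)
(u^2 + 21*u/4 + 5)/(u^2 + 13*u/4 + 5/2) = (u + 4)/(u + 2)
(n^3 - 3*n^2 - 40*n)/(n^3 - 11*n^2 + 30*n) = (n^2 - 3*n - 40)/(n^2 - 11*n + 30)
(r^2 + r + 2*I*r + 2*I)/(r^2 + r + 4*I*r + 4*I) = (r + 2*I)/(r + 4*I)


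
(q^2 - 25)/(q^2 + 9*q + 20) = (q - 5)/(q + 4)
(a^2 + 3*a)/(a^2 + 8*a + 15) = a/(a + 5)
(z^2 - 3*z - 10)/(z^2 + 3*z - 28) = (z^2 - 3*z - 10)/(z^2 + 3*z - 28)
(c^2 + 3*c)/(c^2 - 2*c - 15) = c/(c - 5)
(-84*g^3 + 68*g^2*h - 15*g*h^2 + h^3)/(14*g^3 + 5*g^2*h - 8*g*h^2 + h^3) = (-6*g + h)/(g + h)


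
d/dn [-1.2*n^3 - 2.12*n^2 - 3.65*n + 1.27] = -3.6*n^2 - 4.24*n - 3.65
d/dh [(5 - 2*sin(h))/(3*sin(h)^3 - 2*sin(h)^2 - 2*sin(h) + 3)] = (12*sin(h)^3 - 49*sin(h)^2 + 20*sin(h) + 4)*cos(h)/((sin(h) + 1)^2*(3*sin(h)^2 - 5*sin(h) + 3)^2)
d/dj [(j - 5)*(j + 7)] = 2*j + 2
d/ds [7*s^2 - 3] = 14*s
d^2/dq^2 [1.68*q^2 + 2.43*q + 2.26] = 3.36000000000000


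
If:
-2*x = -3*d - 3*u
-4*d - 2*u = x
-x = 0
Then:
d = 0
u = 0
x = 0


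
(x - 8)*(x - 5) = x^2 - 13*x + 40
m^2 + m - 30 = (m - 5)*(m + 6)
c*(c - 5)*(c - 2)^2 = c^4 - 9*c^3 + 24*c^2 - 20*c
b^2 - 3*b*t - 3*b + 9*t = (b - 3)*(b - 3*t)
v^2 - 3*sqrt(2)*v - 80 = (v - 8*sqrt(2))*(v + 5*sqrt(2))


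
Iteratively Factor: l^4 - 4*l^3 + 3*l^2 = (l)*(l^3 - 4*l^2 + 3*l) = l*(l - 1)*(l^2 - 3*l) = l*(l - 3)*(l - 1)*(l)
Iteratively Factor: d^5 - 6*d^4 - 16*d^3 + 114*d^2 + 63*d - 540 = (d + 3)*(d^4 - 9*d^3 + 11*d^2 + 81*d - 180) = (d - 4)*(d + 3)*(d^3 - 5*d^2 - 9*d + 45) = (d - 4)*(d - 3)*(d + 3)*(d^2 - 2*d - 15) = (d - 4)*(d - 3)*(d + 3)^2*(d - 5)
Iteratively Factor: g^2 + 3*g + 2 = (g + 2)*(g + 1)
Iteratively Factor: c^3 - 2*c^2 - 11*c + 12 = (c - 1)*(c^2 - c - 12) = (c - 1)*(c + 3)*(c - 4)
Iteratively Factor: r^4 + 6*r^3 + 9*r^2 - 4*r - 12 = (r + 3)*(r^3 + 3*r^2 - 4) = (r + 2)*(r + 3)*(r^2 + r - 2) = (r + 2)^2*(r + 3)*(r - 1)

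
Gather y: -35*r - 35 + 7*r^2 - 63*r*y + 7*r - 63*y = 7*r^2 - 28*r + y*(-63*r - 63) - 35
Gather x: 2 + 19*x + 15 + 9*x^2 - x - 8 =9*x^2 + 18*x + 9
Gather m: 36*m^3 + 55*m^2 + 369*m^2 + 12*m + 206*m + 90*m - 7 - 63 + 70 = 36*m^3 + 424*m^2 + 308*m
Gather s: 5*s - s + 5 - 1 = 4*s + 4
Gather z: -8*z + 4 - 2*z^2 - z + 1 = -2*z^2 - 9*z + 5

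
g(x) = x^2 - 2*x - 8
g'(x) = 2*x - 2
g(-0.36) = -7.15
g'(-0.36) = -2.72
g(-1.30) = -3.71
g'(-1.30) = -4.60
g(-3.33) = 9.75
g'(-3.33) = -8.66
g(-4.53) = 21.58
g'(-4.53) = -11.06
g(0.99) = -9.00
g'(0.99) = -0.02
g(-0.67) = -6.21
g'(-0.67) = -3.34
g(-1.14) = -4.42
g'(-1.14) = -4.28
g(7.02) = 27.24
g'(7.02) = 12.04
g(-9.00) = 91.00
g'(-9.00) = -20.00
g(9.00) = 55.00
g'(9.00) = 16.00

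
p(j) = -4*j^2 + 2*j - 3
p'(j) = 2 - 8*j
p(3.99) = -58.70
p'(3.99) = -29.92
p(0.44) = -2.89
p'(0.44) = -1.52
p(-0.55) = -5.31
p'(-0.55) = 6.40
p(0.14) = -2.80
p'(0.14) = 0.88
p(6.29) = -148.68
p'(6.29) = -48.32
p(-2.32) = -29.17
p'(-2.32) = 20.56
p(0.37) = -2.81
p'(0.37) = -0.96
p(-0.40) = -4.44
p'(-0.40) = 5.20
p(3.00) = -33.00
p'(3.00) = -22.00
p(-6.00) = -159.00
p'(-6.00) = 50.00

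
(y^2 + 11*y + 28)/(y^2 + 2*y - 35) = (y + 4)/(y - 5)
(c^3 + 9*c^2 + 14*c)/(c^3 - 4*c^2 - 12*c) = (c + 7)/(c - 6)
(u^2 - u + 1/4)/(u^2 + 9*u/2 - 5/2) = (u - 1/2)/(u + 5)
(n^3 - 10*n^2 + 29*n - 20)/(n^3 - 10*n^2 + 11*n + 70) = (n^2 - 5*n + 4)/(n^2 - 5*n - 14)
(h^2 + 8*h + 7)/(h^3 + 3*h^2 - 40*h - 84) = (h + 1)/(h^2 - 4*h - 12)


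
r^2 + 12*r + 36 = (r + 6)^2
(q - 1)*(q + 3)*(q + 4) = q^3 + 6*q^2 + 5*q - 12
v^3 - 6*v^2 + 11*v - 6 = (v - 3)*(v - 2)*(v - 1)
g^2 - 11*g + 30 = (g - 6)*(g - 5)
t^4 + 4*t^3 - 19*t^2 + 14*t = t*(t - 2)*(t - 1)*(t + 7)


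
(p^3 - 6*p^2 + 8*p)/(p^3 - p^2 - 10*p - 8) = p*(p - 2)/(p^2 + 3*p + 2)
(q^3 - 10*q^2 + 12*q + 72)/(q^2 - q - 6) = (q^2 - 12*q + 36)/(q - 3)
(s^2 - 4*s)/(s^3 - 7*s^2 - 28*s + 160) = s/(s^2 - 3*s - 40)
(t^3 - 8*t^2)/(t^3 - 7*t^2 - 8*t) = t/(t + 1)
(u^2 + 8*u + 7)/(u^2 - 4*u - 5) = (u + 7)/(u - 5)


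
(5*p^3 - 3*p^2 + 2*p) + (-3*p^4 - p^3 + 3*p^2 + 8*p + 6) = -3*p^4 + 4*p^3 + 10*p + 6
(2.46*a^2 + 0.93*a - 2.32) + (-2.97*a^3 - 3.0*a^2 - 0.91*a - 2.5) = -2.97*a^3 - 0.54*a^2 + 0.02*a - 4.82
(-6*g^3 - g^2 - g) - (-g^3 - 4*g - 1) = -5*g^3 - g^2 + 3*g + 1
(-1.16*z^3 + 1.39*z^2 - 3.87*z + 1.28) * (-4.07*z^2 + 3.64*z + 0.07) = 4.7212*z^5 - 9.8797*z^4 + 20.7293*z^3 - 19.1991*z^2 + 4.3883*z + 0.0896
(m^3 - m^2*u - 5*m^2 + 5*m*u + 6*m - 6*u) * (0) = 0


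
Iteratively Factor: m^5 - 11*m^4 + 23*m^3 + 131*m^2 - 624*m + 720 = (m - 3)*(m^4 - 8*m^3 - m^2 + 128*m - 240) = (m - 3)^2*(m^3 - 5*m^2 - 16*m + 80) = (m - 4)*(m - 3)^2*(m^2 - m - 20) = (m - 5)*(m - 4)*(m - 3)^2*(m + 4)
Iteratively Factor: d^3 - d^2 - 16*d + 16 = (d - 1)*(d^2 - 16) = (d - 4)*(d - 1)*(d + 4)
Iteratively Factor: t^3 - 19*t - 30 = (t + 2)*(t^2 - 2*t - 15) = (t + 2)*(t + 3)*(t - 5)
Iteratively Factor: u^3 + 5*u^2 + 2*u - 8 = (u + 2)*(u^2 + 3*u - 4) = (u - 1)*(u + 2)*(u + 4)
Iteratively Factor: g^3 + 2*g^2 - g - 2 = (g + 2)*(g^2 - 1) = (g - 1)*(g + 2)*(g + 1)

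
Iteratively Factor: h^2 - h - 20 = (h - 5)*(h + 4)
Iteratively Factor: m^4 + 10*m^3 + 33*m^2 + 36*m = (m + 3)*(m^3 + 7*m^2 + 12*m) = (m + 3)^2*(m^2 + 4*m) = (m + 3)^2*(m + 4)*(m)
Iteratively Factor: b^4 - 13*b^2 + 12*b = (b + 4)*(b^3 - 4*b^2 + 3*b) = (b - 1)*(b + 4)*(b^2 - 3*b) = b*(b - 1)*(b + 4)*(b - 3)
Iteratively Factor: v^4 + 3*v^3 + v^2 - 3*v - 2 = (v + 1)*(v^3 + 2*v^2 - v - 2) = (v + 1)^2*(v^2 + v - 2) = (v + 1)^2*(v + 2)*(v - 1)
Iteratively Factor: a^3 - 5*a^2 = (a)*(a^2 - 5*a) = a^2*(a - 5)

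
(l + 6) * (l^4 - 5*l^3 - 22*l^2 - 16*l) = l^5 + l^4 - 52*l^3 - 148*l^2 - 96*l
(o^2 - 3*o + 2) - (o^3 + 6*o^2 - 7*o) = -o^3 - 5*o^2 + 4*o + 2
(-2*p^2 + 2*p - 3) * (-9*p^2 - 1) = 18*p^4 - 18*p^3 + 29*p^2 - 2*p + 3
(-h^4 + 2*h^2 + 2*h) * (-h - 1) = h^5 + h^4 - 2*h^3 - 4*h^2 - 2*h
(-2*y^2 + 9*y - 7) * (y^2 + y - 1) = -2*y^4 + 7*y^3 + 4*y^2 - 16*y + 7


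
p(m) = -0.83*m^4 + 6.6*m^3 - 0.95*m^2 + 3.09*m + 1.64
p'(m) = -3.32*m^3 + 19.8*m^2 - 1.9*m + 3.09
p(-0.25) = 0.70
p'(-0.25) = 4.85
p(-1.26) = -19.06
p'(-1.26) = 43.56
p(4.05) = 213.71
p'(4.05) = 99.62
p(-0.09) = 1.35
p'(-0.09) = 3.42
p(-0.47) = -0.75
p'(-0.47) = 8.70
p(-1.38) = -24.79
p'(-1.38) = 52.14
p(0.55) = 4.07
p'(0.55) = 7.48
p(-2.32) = -117.10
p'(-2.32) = 155.53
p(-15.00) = -64552.21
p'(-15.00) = 15691.59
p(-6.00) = -2552.38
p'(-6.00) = 1444.41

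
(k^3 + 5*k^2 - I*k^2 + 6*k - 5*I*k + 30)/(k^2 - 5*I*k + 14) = (k^2 + k*(5 - 3*I) - 15*I)/(k - 7*I)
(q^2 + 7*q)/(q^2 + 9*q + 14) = q/(q + 2)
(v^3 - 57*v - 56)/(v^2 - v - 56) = v + 1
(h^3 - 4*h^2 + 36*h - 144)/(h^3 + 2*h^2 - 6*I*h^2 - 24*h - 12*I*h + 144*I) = (h + 6*I)/(h + 6)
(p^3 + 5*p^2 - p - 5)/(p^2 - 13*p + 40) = (p^3 + 5*p^2 - p - 5)/(p^2 - 13*p + 40)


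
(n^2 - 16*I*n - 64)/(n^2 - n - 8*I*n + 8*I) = (n - 8*I)/(n - 1)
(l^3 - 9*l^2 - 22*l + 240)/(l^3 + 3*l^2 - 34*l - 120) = (l - 8)/(l + 4)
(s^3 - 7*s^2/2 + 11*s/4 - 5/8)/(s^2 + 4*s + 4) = (8*s^3 - 28*s^2 + 22*s - 5)/(8*(s^2 + 4*s + 4))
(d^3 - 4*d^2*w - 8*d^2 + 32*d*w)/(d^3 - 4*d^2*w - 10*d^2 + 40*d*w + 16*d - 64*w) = d/(d - 2)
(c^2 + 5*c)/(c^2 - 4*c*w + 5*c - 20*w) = c/(c - 4*w)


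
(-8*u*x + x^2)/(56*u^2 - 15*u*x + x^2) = x/(-7*u + x)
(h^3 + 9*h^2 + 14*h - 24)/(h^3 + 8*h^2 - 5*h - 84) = (h^2 + 5*h - 6)/(h^2 + 4*h - 21)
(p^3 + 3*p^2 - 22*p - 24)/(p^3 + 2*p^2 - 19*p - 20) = (p + 6)/(p + 5)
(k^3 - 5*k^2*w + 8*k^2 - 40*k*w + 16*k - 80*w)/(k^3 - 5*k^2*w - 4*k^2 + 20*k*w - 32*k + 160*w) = (k + 4)/(k - 8)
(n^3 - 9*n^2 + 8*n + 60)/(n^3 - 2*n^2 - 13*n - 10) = (n - 6)/(n + 1)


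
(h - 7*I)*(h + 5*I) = h^2 - 2*I*h + 35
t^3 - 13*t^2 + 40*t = t*(t - 8)*(t - 5)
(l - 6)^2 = l^2 - 12*l + 36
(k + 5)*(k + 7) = k^2 + 12*k + 35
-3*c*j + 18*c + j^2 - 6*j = (-3*c + j)*(j - 6)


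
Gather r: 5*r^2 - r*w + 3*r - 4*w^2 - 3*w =5*r^2 + r*(3 - w) - 4*w^2 - 3*w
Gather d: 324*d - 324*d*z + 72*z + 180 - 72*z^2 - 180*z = d*(324 - 324*z) - 72*z^2 - 108*z + 180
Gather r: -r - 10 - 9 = -r - 19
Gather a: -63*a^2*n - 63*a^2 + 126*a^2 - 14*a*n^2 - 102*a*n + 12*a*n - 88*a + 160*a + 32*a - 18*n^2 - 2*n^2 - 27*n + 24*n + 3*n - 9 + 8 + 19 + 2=a^2*(63 - 63*n) + a*(-14*n^2 - 90*n + 104) - 20*n^2 + 20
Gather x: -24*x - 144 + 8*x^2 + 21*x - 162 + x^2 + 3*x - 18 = 9*x^2 - 324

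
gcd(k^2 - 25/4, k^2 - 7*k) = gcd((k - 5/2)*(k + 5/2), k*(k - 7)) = 1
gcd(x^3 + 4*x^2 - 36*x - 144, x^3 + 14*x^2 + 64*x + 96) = x^2 + 10*x + 24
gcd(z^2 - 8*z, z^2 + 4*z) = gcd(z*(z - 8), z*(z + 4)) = z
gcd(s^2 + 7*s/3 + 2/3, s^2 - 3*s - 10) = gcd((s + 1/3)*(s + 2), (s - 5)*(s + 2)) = s + 2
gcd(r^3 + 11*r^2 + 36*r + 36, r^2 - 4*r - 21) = r + 3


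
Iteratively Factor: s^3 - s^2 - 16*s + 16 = (s - 4)*(s^2 + 3*s - 4) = (s - 4)*(s - 1)*(s + 4)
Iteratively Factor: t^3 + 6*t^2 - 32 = (t + 4)*(t^2 + 2*t - 8) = (t + 4)^2*(t - 2)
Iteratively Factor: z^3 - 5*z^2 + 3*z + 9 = (z - 3)*(z^2 - 2*z - 3) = (z - 3)^2*(z + 1)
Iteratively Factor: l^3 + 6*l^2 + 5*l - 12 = (l + 4)*(l^2 + 2*l - 3) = (l + 3)*(l + 4)*(l - 1)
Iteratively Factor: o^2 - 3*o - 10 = (o - 5)*(o + 2)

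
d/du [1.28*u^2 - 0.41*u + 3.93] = 2.56*u - 0.41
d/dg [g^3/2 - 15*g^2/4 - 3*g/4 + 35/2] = 3*g^2/2 - 15*g/2 - 3/4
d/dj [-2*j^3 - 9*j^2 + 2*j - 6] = -6*j^2 - 18*j + 2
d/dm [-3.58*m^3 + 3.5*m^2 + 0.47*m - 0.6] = -10.74*m^2 + 7.0*m + 0.47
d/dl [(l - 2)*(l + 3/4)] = 2*l - 5/4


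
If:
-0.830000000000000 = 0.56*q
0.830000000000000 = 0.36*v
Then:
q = -1.48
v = 2.31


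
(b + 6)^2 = b^2 + 12*b + 36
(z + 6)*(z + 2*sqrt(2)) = z^2 + 2*sqrt(2)*z + 6*z + 12*sqrt(2)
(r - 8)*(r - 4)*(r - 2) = r^3 - 14*r^2 + 56*r - 64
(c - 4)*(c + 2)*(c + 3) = c^3 + c^2 - 14*c - 24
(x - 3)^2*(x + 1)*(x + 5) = x^4 - 22*x^2 + 24*x + 45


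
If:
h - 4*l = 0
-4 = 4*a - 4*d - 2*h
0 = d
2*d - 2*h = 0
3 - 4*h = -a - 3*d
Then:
No Solution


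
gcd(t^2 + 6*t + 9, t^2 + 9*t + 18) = t + 3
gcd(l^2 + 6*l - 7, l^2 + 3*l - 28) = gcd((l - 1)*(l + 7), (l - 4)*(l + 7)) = l + 7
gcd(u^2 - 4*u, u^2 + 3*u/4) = u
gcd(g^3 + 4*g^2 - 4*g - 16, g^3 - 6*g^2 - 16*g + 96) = g + 4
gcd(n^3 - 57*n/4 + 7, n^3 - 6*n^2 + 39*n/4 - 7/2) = n^2 - 4*n + 7/4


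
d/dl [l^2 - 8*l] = 2*l - 8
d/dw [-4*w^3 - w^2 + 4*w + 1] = -12*w^2 - 2*w + 4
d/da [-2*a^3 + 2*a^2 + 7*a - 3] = -6*a^2 + 4*a + 7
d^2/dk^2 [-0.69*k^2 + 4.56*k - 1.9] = -1.38000000000000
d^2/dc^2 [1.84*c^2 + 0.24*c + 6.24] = 3.68000000000000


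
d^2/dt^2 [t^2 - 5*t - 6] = 2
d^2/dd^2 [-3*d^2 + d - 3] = -6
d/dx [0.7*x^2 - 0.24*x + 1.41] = 1.4*x - 0.24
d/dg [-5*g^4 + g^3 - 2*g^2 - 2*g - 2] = -20*g^3 + 3*g^2 - 4*g - 2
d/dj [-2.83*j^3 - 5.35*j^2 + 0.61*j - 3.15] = -8.49*j^2 - 10.7*j + 0.61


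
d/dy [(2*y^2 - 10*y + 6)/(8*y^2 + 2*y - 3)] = 6*(14*y^2 - 18*y + 3)/(64*y^4 + 32*y^3 - 44*y^2 - 12*y + 9)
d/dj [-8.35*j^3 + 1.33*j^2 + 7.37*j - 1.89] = -25.05*j^2 + 2.66*j + 7.37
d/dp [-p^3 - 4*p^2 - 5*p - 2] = -3*p^2 - 8*p - 5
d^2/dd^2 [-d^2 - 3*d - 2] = -2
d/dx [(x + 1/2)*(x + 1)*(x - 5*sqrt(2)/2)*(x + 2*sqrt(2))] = 4*x^3 - 3*sqrt(2)*x^2/2 + 9*x^2/2 - 19*x - 3*sqrt(2)*x/2 - 15 - sqrt(2)/4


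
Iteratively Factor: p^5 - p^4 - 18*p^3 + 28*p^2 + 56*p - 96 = (p - 2)*(p^4 + p^3 - 16*p^2 - 4*p + 48) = (p - 2)^2*(p^3 + 3*p^2 - 10*p - 24) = (p - 2)^2*(p + 2)*(p^2 + p - 12) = (p - 2)^2*(p + 2)*(p + 4)*(p - 3)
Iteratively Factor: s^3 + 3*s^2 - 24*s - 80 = (s - 5)*(s^2 + 8*s + 16) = (s - 5)*(s + 4)*(s + 4)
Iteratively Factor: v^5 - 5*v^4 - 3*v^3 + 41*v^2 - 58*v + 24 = (v - 4)*(v^4 - v^3 - 7*v^2 + 13*v - 6) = (v - 4)*(v - 2)*(v^3 + v^2 - 5*v + 3) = (v - 4)*(v - 2)*(v + 3)*(v^2 - 2*v + 1) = (v - 4)*(v - 2)*(v - 1)*(v + 3)*(v - 1)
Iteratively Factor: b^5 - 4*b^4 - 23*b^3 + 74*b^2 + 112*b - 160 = (b + 4)*(b^4 - 8*b^3 + 9*b^2 + 38*b - 40) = (b - 1)*(b + 4)*(b^3 - 7*b^2 + 2*b + 40) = (b - 1)*(b + 2)*(b + 4)*(b^2 - 9*b + 20) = (b - 5)*(b - 1)*(b + 2)*(b + 4)*(b - 4)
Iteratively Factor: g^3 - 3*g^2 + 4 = (g - 2)*(g^2 - g - 2) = (g - 2)^2*(g + 1)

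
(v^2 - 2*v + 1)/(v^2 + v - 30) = (v^2 - 2*v + 1)/(v^2 + v - 30)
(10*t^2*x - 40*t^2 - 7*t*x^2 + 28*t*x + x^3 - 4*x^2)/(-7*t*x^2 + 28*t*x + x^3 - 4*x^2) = (10*t^2 - 7*t*x + x^2)/(x*(-7*t + x))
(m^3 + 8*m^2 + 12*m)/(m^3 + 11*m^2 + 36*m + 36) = m/(m + 3)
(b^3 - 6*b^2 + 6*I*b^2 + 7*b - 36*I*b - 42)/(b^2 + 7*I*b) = b - 6 - I + 6*I/b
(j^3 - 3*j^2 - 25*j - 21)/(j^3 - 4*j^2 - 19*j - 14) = (j + 3)/(j + 2)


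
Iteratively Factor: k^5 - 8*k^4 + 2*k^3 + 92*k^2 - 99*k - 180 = (k - 4)*(k^4 - 4*k^3 - 14*k^2 + 36*k + 45) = (k - 4)*(k + 3)*(k^3 - 7*k^2 + 7*k + 15) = (k - 5)*(k - 4)*(k + 3)*(k^2 - 2*k - 3) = (k - 5)*(k - 4)*(k + 1)*(k + 3)*(k - 3)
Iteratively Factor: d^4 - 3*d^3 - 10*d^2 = (d - 5)*(d^3 + 2*d^2) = d*(d - 5)*(d^2 + 2*d) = d^2*(d - 5)*(d + 2)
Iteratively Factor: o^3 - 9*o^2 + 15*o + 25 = (o + 1)*(o^2 - 10*o + 25) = (o - 5)*(o + 1)*(o - 5)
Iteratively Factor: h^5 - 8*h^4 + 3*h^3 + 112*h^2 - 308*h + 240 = (h + 4)*(h^4 - 12*h^3 + 51*h^2 - 92*h + 60) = (h - 2)*(h + 4)*(h^3 - 10*h^2 + 31*h - 30) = (h - 2)^2*(h + 4)*(h^2 - 8*h + 15) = (h - 5)*(h - 2)^2*(h + 4)*(h - 3)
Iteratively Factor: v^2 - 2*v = (v)*(v - 2)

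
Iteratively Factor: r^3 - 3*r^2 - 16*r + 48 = (r - 4)*(r^2 + r - 12) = (r - 4)*(r + 4)*(r - 3)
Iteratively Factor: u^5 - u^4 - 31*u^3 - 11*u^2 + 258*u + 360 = (u + 2)*(u^4 - 3*u^3 - 25*u^2 + 39*u + 180) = (u - 5)*(u + 2)*(u^3 + 2*u^2 - 15*u - 36) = (u - 5)*(u + 2)*(u + 3)*(u^2 - u - 12) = (u - 5)*(u - 4)*(u + 2)*(u + 3)*(u + 3)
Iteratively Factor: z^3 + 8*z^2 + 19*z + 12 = (z + 4)*(z^2 + 4*z + 3) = (z + 1)*(z + 4)*(z + 3)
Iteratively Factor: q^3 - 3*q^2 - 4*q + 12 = (q + 2)*(q^2 - 5*q + 6) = (q - 2)*(q + 2)*(q - 3)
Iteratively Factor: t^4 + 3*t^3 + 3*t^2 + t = (t + 1)*(t^3 + 2*t^2 + t) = t*(t + 1)*(t^2 + 2*t + 1) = t*(t + 1)^2*(t + 1)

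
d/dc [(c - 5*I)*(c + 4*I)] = 2*c - I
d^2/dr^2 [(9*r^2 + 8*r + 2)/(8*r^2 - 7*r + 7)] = 2*(1016*r^3 - 1128*r^2 - 1680*r + 819)/(512*r^6 - 1344*r^5 + 2520*r^4 - 2695*r^3 + 2205*r^2 - 1029*r + 343)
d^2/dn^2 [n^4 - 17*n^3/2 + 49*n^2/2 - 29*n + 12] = 12*n^2 - 51*n + 49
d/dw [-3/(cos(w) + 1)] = -3*sin(w)/(cos(w) + 1)^2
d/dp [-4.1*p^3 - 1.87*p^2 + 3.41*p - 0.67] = -12.3*p^2 - 3.74*p + 3.41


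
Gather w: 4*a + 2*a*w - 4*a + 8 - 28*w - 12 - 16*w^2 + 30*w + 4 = -16*w^2 + w*(2*a + 2)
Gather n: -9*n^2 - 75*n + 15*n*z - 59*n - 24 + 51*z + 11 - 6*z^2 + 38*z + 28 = -9*n^2 + n*(15*z - 134) - 6*z^2 + 89*z + 15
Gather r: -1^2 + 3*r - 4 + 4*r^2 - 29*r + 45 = 4*r^2 - 26*r + 40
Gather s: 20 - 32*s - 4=16 - 32*s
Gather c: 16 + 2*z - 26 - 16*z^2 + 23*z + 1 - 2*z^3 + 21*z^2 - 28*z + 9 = -2*z^3 + 5*z^2 - 3*z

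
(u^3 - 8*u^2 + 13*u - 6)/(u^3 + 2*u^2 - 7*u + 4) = (u - 6)/(u + 4)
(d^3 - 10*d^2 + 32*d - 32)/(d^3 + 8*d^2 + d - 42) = (d^2 - 8*d + 16)/(d^2 + 10*d + 21)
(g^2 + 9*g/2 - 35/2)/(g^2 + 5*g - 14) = (g - 5/2)/(g - 2)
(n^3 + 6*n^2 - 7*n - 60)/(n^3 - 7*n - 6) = (n^2 + 9*n + 20)/(n^2 + 3*n + 2)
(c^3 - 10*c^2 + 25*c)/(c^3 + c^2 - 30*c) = (c - 5)/(c + 6)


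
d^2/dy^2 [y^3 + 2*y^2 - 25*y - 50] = 6*y + 4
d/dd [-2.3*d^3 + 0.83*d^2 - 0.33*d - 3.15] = -6.9*d^2 + 1.66*d - 0.33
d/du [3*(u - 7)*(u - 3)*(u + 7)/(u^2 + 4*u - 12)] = 3*u*(u^3 + 8*u^2 + u - 222)/(u^4 + 8*u^3 - 8*u^2 - 96*u + 144)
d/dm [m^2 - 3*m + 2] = 2*m - 3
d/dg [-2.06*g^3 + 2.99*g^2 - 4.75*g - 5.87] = -6.18*g^2 + 5.98*g - 4.75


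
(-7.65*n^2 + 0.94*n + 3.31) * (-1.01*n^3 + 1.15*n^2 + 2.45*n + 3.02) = 7.7265*n^5 - 9.7469*n^4 - 21.0046*n^3 - 16.9935*n^2 + 10.9483*n + 9.9962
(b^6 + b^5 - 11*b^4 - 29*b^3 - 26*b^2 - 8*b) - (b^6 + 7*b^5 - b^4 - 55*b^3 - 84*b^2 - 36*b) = -6*b^5 - 10*b^4 + 26*b^3 + 58*b^2 + 28*b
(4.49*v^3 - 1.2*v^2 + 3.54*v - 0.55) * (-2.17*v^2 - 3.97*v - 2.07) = -9.7433*v^5 - 15.2213*v^4 - 12.2121*v^3 - 10.3763*v^2 - 5.1443*v + 1.1385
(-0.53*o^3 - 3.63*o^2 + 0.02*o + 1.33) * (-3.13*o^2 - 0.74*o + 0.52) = 1.6589*o^5 + 11.7541*o^4 + 2.348*o^3 - 6.0653*o^2 - 0.9738*o + 0.6916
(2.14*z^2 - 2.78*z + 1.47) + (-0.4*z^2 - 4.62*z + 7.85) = 1.74*z^2 - 7.4*z + 9.32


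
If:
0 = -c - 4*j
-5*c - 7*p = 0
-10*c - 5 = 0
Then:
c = -1/2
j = 1/8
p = 5/14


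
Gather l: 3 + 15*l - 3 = 15*l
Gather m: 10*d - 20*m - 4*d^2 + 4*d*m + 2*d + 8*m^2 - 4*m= -4*d^2 + 12*d + 8*m^2 + m*(4*d - 24)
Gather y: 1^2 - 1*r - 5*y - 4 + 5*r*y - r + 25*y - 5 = -2*r + y*(5*r + 20) - 8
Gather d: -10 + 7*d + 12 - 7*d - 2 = 0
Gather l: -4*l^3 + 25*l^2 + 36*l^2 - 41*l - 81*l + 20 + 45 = -4*l^3 + 61*l^2 - 122*l + 65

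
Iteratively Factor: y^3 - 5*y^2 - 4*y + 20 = (y - 2)*(y^2 - 3*y - 10) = (y - 5)*(y - 2)*(y + 2)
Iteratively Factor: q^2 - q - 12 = (q + 3)*(q - 4)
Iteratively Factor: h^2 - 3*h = (h)*(h - 3)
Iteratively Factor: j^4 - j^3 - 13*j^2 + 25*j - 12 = (j - 1)*(j^3 - 13*j + 12) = (j - 1)^2*(j^2 + j - 12) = (j - 1)^2*(j + 4)*(j - 3)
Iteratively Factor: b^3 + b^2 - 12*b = (b - 3)*(b^2 + 4*b) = (b - 3)*(b + 4)*(b)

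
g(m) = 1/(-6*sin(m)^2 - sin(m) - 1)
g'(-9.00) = 1.39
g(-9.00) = -0.62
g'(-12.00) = 0.59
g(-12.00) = -0.31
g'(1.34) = 0.05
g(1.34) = -0.13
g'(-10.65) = -0.08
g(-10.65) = -0.14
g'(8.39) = -0.15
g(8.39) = -0.16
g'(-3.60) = -0.83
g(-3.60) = -0.38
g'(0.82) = 0.27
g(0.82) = -0.20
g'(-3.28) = -1.68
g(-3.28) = -0.80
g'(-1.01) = -0.25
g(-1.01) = -0.22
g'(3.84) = 0.64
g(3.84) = -0.35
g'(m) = (12*sin(m)*cos(m) + cos(m))/(-6*sin(m)^2 - sin(m) - 1)^2 = (12*sin(m) + 1)*cos(m)/(6*sin(m)^2 + sin(m) + 1)^2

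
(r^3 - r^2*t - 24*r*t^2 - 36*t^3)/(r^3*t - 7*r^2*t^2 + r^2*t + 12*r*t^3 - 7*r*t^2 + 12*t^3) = (r^3 - r^2*t - 24*r*t^2 - 36*t^3)/(t*(r^3 - 7*r^2*t + r^2 + 12*r*t^2 - 7*r*t + 12*t^2))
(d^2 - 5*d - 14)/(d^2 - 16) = (d^2 - 5*d - 14)/(d^2 - 16)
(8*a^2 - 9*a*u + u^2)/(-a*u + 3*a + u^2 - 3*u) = (-8*a + u)/(u - 3)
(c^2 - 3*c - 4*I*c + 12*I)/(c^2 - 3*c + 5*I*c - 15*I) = (c - 4*I)/(c + 5*I)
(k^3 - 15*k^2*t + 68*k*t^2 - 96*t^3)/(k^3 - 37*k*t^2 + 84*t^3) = (k - 8*t)/(k + 7*t)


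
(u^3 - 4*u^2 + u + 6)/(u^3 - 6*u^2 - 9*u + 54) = (u^2 - u - 2)/(u^2 - 3*u - 18)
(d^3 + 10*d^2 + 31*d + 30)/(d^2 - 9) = (d^2 + 7*d + 10)/(d - 3)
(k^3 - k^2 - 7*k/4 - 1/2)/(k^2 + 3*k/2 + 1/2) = (k^2 - 3*k/2 - 1)/(k + 1)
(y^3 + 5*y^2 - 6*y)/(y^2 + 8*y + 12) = y*(y - 1)/(y + 2)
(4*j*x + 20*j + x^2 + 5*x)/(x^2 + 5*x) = (4*j + x)/x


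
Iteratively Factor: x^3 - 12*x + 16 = (x - 2)*(x^2 + 2*x - 8) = (x - 2)*(x + 4)*(x - 2)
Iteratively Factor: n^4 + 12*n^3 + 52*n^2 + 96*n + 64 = (n + 4)*(n^3 + 8*n^2 + 20*n + 16) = (n + 2)*(n + 4)*(n^2 + 6*n + 8) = (n + 2)*(n + 4)^2*(n + 2)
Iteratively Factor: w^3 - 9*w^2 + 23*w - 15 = (w - 1)*(w^2 - 8*w + 15) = (w - 5)*(w - 1)*(w - 3)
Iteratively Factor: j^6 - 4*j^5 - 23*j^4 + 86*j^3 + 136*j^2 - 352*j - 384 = (j - 3)*(j^5 - j^4 - 26*j^3 + 8*j^2 + 160*j + 128) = (j - 4)*(j - 3)*(j^4 + 3*j^3 - 14*j^2 - 48*j - 32) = (j - 4)*(j - 3)*(j + 2)*(j^3 + j^2 - 16*j - 16) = (j - 4)^2*(j - 3)*(j + 2)*(j^2 + 5*j + 4) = (j - 4)^2*(j - 3)*(j + 1)*(j + 2)*(j + 4)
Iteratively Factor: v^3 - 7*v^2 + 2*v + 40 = (v - 4)*(v^2 - 3*v - 10) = (v - 4)*(v + 2)*(v - 5)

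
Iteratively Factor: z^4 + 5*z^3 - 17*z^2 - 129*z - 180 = (z - 5)*(z^3 + 10*z^2 + 33*z + 36) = (z - 5)*(z + 3)*(z^2 + 7*z + 12) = (z - 5)*(z + 3)*(z + 4)*(z + 3)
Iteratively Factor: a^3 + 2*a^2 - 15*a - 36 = (a + 3)*(a^2 - a - 12) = (a - 4)*(a + 3)*(a + 3)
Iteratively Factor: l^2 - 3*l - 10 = (l + 2)*(l - 5)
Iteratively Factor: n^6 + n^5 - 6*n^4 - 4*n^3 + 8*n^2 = (n + 2)*(n^5 - n^4 - 4*n^3 + 4*n^2) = n*(n + 2)*(n^4 - n^3 - 4*n^2 + 4*n) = n*(n - 1)*(n + 2)*(n^3 - 4*n) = n*(n - 2)*(n - 1)*(n + 2)*(n^2 + 2*n) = n^2*(n - 2)*(n - 1)*(n + 2)*(n + 2)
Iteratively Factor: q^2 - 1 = (q + 1)*(q - 1)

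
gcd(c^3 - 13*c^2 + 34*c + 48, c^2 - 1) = c + 1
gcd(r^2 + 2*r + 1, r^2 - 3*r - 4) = r + 1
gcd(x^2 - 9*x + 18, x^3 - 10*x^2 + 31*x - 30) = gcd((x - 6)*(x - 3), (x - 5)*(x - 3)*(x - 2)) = x - 3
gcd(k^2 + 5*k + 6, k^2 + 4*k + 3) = k + 3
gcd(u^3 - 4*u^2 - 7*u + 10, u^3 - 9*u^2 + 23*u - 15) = u^2 - 6*u + 5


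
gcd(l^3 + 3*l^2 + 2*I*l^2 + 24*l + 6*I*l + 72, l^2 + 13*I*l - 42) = l + 6*I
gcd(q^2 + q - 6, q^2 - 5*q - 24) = q + 3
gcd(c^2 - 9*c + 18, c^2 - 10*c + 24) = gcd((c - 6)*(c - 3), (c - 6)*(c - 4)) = c - 6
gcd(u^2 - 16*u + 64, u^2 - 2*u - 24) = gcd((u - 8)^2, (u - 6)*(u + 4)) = 1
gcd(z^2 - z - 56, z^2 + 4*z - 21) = z + 7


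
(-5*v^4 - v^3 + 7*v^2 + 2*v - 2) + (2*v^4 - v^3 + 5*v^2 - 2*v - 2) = -3*v^4 - 2*v^3 + 12*v^2 - 4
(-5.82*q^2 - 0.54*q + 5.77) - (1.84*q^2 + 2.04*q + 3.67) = -7.66*q^2 - 2.58*q + 2.1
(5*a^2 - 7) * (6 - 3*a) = -15*a^3 + 30*a^2 + 21*a - 42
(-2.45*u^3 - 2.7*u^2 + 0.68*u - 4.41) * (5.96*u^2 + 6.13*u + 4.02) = -14.602*u^5 - 31.1105*u^4 - 22.3472*u^3 - 32.9692*u^2 - 24.2997*u - 17.7282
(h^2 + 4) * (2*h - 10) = 2*h^3 - 10*h^2 + 8*h - 40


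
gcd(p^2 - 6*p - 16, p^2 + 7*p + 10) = p + 2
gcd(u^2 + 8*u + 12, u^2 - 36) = u + 6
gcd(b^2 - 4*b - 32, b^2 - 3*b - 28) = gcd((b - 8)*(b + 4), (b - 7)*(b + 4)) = b + 4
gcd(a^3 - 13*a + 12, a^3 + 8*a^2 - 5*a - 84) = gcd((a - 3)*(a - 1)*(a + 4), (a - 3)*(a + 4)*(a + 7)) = a^2 + a - 12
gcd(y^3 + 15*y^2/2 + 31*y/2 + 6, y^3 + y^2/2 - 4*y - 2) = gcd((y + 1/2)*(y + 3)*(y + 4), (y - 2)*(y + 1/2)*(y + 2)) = y + 1/2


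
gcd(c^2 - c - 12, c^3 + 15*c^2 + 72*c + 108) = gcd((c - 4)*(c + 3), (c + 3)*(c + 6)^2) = c + 3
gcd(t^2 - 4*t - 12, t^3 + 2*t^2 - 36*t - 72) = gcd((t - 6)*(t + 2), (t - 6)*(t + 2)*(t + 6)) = t^2 - 4*t - 12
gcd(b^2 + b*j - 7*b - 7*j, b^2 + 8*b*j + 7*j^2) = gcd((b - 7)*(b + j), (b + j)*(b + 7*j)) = b + j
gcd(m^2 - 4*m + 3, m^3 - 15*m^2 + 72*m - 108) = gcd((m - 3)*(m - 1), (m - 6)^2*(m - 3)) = m - 3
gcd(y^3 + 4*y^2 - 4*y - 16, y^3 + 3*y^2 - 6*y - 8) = y^2 + 2*y - 8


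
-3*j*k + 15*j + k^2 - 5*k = (-3*j + k)*(k - 5)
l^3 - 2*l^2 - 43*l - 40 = (l - 8)*(l + 1)*(l + 5)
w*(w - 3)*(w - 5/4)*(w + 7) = w^4 + 11*w^3/4 - 26*w^2 + 105*w/4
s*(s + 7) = s^2 + 7*s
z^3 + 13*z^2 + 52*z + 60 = (z + 2)*(z + 5)*(z + 6)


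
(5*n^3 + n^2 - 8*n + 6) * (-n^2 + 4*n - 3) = -5*n^5 + 19*n^4 - 3*n^3 - 41*n^2 + 48*n - 18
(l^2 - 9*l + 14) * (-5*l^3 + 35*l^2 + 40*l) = -5*l^5 + 80*l^4 - 345*l^3 + 130*l^2 + 560*l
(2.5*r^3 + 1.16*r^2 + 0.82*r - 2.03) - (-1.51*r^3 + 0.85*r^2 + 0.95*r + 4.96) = 4.01*r^3 + 0.31*r^2 - 0.13*r - 6.99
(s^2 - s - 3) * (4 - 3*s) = -3*s^3 + 7*s^2 + 5*s - 12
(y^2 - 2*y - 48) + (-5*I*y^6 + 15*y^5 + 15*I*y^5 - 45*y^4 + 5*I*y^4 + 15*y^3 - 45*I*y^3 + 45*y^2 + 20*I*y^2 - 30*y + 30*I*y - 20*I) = -5*I*y^6 + 15*y^5 + 15*I*y^5 - 45*y^4 + 5*I*y^4 + 15*y^3 - 45*I*y^3 + 46*y^2 + 20*I*y^2 - 32*y + 30*I*y - 48 - 20*I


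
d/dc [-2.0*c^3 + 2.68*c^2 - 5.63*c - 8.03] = -6.0*c^2 + 5.36*c - 5.63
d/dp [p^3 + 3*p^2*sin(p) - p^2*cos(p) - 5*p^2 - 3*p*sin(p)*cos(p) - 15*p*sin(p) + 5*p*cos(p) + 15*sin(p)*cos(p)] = p^2*sin(p) + 3*p^2*cos(p) + 3*p^2 + p*sin(p) - 17*p*cos(p) - 3*p*cos(2*p) - 10*p - 15*sin(p) - 3*sin(2*p)/2 + 5*cos(p) + 15*cos(2*p)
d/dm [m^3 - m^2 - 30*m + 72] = 3*m^2 - 2*m - 30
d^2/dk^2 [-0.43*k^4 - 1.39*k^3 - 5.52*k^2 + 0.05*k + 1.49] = -5.16*k^2 - 8.34*k - 11.04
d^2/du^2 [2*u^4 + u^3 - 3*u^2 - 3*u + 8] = 24*u^2 + 6*u - 6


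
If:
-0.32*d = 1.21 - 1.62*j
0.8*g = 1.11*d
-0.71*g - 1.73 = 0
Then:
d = -1.76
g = -2.44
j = 0.40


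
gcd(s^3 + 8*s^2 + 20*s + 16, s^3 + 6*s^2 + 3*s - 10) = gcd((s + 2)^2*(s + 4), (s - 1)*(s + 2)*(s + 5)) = s + 2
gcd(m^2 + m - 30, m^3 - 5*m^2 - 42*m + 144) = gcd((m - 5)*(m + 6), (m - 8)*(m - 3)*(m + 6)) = m + 6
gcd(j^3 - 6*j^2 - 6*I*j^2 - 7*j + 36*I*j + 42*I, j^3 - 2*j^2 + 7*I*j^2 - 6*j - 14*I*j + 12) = 1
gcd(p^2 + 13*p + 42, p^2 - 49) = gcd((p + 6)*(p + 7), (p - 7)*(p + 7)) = p + 7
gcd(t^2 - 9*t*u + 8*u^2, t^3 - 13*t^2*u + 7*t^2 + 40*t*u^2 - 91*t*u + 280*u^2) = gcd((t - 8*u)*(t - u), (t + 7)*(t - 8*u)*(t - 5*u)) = t - 8*u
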